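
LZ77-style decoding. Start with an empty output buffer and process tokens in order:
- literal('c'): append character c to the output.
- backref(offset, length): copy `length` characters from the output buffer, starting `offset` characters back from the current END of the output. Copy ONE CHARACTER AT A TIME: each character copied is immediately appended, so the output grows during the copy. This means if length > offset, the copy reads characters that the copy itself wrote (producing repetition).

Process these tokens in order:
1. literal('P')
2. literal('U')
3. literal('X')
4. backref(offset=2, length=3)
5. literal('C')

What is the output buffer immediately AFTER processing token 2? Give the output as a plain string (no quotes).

Token 1: literal('P'). Output: "P"
Token 2: literal('U'). Output: "PU"

Answer: PU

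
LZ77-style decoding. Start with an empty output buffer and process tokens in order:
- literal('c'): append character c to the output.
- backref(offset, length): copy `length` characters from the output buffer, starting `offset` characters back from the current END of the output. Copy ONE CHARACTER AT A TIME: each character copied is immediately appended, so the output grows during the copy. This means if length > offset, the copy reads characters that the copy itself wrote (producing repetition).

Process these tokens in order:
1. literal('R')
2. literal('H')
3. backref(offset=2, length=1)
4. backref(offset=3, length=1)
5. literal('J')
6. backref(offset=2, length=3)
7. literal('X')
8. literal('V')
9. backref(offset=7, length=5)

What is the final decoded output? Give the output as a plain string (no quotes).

Token 1: literal('R'). Output: "R"
Token 2: literal('H'). Output: "RH"
Token 3: backref(off=2, len=1). Copied 'R' from pos 0. Output: "RHR"
Token 4: backref(off=3, len=1). Copied 'R' from pos 0. Output: "RHRR"
Token 5: literal('J'). Output: "RHRRJ"
Token 6: backref(off=2, len=3) (overlapping!). Copied 'RJR' from pos 3. Output: "RHRRJRJR"
Token 7: literal('X'). Output: "RHRRJRJRX"
Token 8: literal('V'). Output: "RHRRJRJRXV"
Token 9: backref(off=7, len=5). Copied 'RJRJR' from pos 3. Output: "RHRRJRJRXVRJRJR"

Answer: RHRRJRJRXVRJRJR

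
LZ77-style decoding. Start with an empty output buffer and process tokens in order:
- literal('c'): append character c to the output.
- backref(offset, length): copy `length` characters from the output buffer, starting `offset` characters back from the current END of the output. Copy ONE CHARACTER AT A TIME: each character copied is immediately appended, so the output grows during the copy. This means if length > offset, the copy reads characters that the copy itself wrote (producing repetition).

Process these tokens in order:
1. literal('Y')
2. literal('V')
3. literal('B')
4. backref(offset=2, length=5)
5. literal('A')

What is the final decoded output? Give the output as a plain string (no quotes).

Answer: YVBVBVBVA

Derivation:
Token 1: literal('Y'). Output: "Y"
Token 2: literal('V'). Output: "YV"
Token 3: literal('B'). Output: "YVB"
Token 4: backref(off=2, len=5) (overlapping!). Copied 'VBVBV' from pos 1. Output: "YVBVBVBV"
Token 5: literal('A'). Output: "YVBVBVBVA"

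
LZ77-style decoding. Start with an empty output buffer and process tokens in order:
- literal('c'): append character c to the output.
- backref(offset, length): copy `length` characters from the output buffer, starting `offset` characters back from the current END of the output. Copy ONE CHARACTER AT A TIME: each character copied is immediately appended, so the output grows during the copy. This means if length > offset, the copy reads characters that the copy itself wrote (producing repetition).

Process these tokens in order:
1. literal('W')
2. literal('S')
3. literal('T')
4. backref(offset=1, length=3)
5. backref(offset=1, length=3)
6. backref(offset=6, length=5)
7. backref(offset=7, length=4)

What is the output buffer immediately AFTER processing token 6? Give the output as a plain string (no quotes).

Token 1: literal('W'). Output: "W"
Token 2: literal('S'). Output: "WS"
Token 3: literal('T'). Output: "WST"
Token 4: backref(off=1, len=3) (overlapping!). Copied 'TTT' from pos 2. Output: "WSTTTT"
Token 5: backref(off=1, len=3) (overlapping!). Copied 'TTT' from pos 5. Output: "WSTTTTTTT"
Token 6: backref(off=6, len=5). Copied 'TTTTT' from pos 3. Output: "WSTTTTTTTTTTTT"

Answer: WSTTTTTTTTTTTT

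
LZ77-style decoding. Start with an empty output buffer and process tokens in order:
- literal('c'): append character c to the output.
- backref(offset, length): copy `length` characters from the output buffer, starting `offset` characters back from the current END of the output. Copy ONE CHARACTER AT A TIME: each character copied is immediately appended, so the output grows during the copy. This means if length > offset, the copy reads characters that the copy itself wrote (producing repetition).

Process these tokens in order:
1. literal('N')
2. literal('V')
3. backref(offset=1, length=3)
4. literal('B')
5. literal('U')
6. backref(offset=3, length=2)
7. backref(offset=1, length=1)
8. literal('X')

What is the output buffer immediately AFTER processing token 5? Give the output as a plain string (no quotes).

Token 1: literal('N'). Output: "N"
Token 2: literal('V'). Output: "NV"
Token 3: backref(off=1, len=3) (overlapping!). Copied 'VVV' from pos 1. Output: "NVVVV"
Token 4: literal('B'). Output: "NVVVVB"
Token 5: literal('U'). Output: "NVVVVBU"

Answer: NVVVVBU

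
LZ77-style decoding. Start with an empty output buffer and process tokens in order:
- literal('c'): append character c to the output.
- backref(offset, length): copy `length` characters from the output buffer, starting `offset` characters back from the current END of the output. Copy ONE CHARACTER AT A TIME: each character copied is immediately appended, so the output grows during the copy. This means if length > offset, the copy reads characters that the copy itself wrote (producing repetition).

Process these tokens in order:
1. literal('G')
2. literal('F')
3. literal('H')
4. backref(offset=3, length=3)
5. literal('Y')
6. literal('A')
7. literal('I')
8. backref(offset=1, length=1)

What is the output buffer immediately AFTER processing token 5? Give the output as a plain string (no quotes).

Answer: GFHGFHY

Derivation:
Token 1: literal('G'). Output: "G"
Token 2: literal('F'). Output: "GF"
Token 3: literal('H'). Output: "GFH"
Token 4: backref(off=3, len=3). Copied 'GFH' from pos 0. Output: "GFHGFH"
Token 5: literal('Y'). Output: "GFHGFHY"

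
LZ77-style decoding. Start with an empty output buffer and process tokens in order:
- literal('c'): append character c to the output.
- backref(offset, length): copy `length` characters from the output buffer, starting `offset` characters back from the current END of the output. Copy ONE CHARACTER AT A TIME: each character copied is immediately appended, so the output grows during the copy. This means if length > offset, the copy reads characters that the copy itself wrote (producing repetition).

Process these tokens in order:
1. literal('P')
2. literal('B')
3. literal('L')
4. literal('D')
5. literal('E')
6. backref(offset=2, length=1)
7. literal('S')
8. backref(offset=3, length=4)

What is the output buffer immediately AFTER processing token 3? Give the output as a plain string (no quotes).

Answer: PBL

Derivation:
Token 1: literal('P'). Output: "P"
Token 2: literal('B'). Output: "PB"
Token 3: literal('L'). Output: "PBL"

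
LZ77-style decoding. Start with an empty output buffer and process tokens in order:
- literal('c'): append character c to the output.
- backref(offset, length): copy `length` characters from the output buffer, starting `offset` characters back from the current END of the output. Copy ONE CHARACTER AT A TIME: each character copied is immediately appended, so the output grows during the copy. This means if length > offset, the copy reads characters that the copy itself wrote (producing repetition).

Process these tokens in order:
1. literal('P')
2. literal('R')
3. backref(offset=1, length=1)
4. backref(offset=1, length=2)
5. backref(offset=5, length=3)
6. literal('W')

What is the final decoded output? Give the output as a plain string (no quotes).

Token 1: literal('P'). Output: "P"
Token 2: literal('R'). Output: "PR"
Token 3: backref(off=1, len=1). Copied 'R' from pos 1. Output: "PRR"
Token 4: backref(off=1, len=2) (overlapping!). Copied 'RR' from pos 2. Output: "PRRRR"
Token 5: backref(off=5, len=3). Copied 'PRR' from pos 0. Output: "PRRRRPRR"
Token 6: literal('W'). Output: "PRRRRPRRW"

Answer: PRRRRPRRW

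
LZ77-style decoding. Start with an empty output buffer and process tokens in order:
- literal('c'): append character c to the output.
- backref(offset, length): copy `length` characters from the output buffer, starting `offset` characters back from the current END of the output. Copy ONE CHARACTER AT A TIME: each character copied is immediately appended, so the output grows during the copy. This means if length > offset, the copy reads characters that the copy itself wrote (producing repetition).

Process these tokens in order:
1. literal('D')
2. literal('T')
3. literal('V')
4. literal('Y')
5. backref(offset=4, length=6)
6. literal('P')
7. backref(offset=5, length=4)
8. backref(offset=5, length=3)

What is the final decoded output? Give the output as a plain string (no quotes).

Answer: DTVYDTVYDTPVYDTPVY

Derivation:
Token 1: literal('D'). Output: "D"
Token 2: literal('T'). Output: "DT"
Token 3: literal('V'). Output: "DTV"
Token 4: literal('Y'). Output: "DTVY"
Token 5: backref(off=4, len=6) (overlapping!). Copied 'DTVYDT' from pos 0. Output: "DTVYDTVYDT"
Token 6: literal('P'). Output: "DTVYDTVYDTP"
Token 7: backref(off=5, len=4). Copied 'VYDT' from pos 6. Output: "DTVYDTVYDTPVYDT"
Token 8: backref(off=5, len=3). Copied 'PVY' from pos 10. Output: "DTVYDTVYDTPVYDTPVY"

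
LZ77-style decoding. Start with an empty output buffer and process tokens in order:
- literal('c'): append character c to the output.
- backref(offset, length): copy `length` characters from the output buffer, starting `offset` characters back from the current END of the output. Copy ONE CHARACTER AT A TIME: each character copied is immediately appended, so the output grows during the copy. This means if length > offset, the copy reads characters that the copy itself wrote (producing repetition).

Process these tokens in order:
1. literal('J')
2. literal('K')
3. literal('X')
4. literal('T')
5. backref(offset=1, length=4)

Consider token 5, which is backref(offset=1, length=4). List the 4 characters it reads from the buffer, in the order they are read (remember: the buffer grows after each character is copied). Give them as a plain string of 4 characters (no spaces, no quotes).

Answer: TTTT

Derivation:
Token 1: literal('J'). Output: "J"
Token 2: literal('K'). Output: "JK"
Token 3: literal('X'). Output: "JKX"
Token 4: literal('T'). Output: "JKXT"
Token 5: backref(off=1, len=4). Buffer before: "JKXT" (len 4)
  byte 1: read out[3]='T', append. Buffer now: "JKXTT"
  byte 2: read out[4]='T', append. Buffer now: "JKXTTT"
  byte 3: read out[5]='T', append. Buffer now: "JKXTTTT"
  byte 4: read out[6]='T', append. Buffer now: "JKXTTTTT"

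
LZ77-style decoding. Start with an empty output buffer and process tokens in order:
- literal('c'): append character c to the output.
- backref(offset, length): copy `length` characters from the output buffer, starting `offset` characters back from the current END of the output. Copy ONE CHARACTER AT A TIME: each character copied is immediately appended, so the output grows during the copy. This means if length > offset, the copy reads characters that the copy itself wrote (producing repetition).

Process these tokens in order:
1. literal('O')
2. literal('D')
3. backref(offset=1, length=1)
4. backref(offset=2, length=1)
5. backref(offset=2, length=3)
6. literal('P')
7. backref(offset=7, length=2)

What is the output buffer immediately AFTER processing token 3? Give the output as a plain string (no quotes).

Token 1: literal('O'). Output: "O"
Token 2: literal('D'). Output: "OD"
Token 3: backref(off=1, len=1). Copied 'D' from pos 1. Output: "ODD"

Answer: ODD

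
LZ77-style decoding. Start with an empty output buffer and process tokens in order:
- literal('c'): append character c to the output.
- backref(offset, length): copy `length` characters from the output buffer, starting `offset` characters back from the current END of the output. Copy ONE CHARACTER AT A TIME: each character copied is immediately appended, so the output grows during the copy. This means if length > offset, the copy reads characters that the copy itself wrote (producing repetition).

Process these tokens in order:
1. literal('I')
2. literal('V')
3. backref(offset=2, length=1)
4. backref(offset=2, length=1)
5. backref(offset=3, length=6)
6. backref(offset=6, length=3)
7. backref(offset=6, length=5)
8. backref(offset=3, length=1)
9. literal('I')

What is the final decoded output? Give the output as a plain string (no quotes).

Token 1: literal('I'). Output: "I"
Token 2: literal('V'). Output: "IV"
Token 3: backref(off=2, len=1). Copied 'I' from pos 0. Output: "IVI"
Token 4: backref(off=2, len=1). Copied 'V' from pos 1. Output: "IVIV"
Token 5: backref(off=3, len=6) (overlapping!). Copied 'VIVVIV' from pos 1. Output: "IVIVVIVVIV"
Token 6: backref(off=6, len=3). Copied 'VIV' from pos 4. Output: "IVIVVIVVIVVIV"
Token 7: backref(off=6, len=5). Copied 'VIVVI' from pos 7. Output: "IVIVVIVVIVVIVVIVVI"
Token 8: backref(off=3, len=1). Copied 'V' from pos 15. Output: "IVIVVIVVIVVIVVIVVIV"
Token 9: literal('I'). Output: "IVIVVIVVIVVIVVIVVIVI"

Answer: IVIVVIVVIVVIVVIVVIVI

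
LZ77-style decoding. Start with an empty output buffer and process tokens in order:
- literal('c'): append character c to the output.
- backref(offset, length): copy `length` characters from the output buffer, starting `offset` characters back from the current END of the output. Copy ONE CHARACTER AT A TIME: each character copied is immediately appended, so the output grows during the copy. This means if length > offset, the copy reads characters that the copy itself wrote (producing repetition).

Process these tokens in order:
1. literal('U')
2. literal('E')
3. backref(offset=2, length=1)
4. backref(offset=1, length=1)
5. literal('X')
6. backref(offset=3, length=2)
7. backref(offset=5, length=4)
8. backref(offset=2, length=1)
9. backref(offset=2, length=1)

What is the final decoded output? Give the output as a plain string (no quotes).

Token 1: literal('U'). Output: "U"
Token 2: literal('E'). Output: "UE"
Token 3: backref(off=2, len=1). Copied 'U' from pos 0. Output: "UEU"
Token 4: backref(off=1, len=1). Copied 'U' from pos 2. Output: "UEUU"
Token 5: literal('X'). Output: "UEUUX"
Token 6: backref(off=3, len=2). Copied 'UU' from pos 2. Output: "UEUUXUU"
Token 7: backref(off=5, len=4). Copied 'UUXU' from pos 2. Output: "UEUUXUUUUXU"
Token 8: backref(off=2, len=1). Copied 'X' from pos 9. Output: "UEUUXUUUUXUX"
Token 9: backref(off=2, len=1). Copied 'U' from pos 10. Output: "UEUUXUUUUXUXU"

Answer: UEUUXUUUUXUXU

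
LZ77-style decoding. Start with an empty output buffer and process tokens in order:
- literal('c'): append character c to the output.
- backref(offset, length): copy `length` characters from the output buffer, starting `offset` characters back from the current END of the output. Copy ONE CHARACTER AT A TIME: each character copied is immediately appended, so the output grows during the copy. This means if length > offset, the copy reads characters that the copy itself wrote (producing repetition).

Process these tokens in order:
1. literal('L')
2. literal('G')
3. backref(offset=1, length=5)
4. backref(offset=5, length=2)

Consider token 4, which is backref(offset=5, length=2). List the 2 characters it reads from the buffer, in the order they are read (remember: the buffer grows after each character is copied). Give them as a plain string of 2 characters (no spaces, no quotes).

Token 1: literal('L'). Output: "L"
Token 2: literal('G'). Output: "LG"
Token 3: backref(off=1, len=5) (overlapping!). Copied 'GGGGG' from pos 1. Output: "LGGGGGG"
Token 4: backref(off=5, len=2). Buffer before: "LGGGGGG" (len 7)
  byte 1: read out[2]='G', append. Buffer now: "LGGGGGGG"
  byte 2: read out[3]='G', append. Buffer now: "LGGGGGGGG"

Answer: GG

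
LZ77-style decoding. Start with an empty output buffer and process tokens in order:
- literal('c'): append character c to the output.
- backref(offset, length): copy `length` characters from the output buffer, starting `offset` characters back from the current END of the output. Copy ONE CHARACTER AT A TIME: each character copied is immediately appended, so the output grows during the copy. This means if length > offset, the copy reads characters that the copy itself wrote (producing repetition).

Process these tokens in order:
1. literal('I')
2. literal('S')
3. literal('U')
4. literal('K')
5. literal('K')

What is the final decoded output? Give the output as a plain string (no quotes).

Token 1: literal('I'). Output: "I"
Token 2: literal('S'). Output: "IS"
Token 3: literal('U'). Output: "ISU"
Token 4: literal('K'). Output: "ISUK"
Token 5: literal('K'). Output: "ISUKK"

Answer: ISUKK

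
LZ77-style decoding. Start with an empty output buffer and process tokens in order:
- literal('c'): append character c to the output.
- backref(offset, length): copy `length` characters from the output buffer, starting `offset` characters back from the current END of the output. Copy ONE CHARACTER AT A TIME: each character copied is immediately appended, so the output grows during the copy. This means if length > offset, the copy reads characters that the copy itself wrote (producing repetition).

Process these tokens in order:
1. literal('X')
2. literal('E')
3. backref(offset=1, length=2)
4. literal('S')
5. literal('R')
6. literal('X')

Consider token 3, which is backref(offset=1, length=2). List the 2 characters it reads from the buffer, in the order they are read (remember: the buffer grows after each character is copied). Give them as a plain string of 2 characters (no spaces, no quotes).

Answer: EE

Derivation:
Token 1: literal('X'). Output: "X"
Token 2: literal('E'). Output: "XE"
Token 3: backref(off=1, len=2). Buffer before: "XE" (len 2)
  byte 1: read out[1]='E', append. Buffer now: "XEE"
  byte 2: read out[2]='E', append. Buffer now: "XEEE"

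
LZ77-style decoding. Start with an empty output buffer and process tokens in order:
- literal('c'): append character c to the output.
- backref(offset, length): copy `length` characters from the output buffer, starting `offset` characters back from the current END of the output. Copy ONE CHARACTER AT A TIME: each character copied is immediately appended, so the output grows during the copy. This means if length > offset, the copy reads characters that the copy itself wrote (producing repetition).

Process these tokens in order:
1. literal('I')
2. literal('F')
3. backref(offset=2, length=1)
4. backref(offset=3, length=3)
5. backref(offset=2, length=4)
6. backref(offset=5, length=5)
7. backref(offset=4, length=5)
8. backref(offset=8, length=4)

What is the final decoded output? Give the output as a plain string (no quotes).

Answer: IFIIFIFIFIIFIFIFIFIFIFIF

Derivation:
Token 1: literal('I'). Output: "I"
Token 2: literal('F'). Output: "IF"
Token 3: backref(off=2, len=1). Copied 'I' from pos 0. Output: "IFI"
Token 4: backref(off=3, len=3). Copied 'IFI' from pos 0. Output: "IFIIFI"
Token 5: backref(off=2, len=4) (overlapping!). Copied 'FIFI' from pos 4. Output: "IFIIFIFIFI"
Token 6: backref(off=5, len=5). Copied 'IFIFI' from pos 5. Output: "IFIIFIFIFIIFIFI"
Token 7: backref(off=4, len=5) (overlapping!). Copied 'FIFIF' from pos 11. Output: "IFIIFIFIFIIFIFIFIFIF"
Token 8: backref(off=8, len=4). Copied 'IFIF' from pos 12. Output: "IFIIFIFIFIIFIFIFIFIFIFIF"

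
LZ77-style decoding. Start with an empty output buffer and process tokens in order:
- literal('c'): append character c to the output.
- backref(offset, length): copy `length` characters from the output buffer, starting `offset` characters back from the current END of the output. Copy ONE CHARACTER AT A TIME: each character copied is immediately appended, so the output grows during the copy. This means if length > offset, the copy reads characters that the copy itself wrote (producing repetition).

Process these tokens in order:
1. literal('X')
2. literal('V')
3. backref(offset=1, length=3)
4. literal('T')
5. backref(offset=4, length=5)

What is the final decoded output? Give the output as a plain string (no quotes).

Token 1: literal('X'). Output: "X"
Token 2: literal('V'). Output: "XV"
Token 3: backref(off=1, len=3) (overlapping!). Copied 'VVV' from pos 1. Output: "XVVVV"
Token 4: literal('T'). Output: "XVVVVT"
Token 5: backref(off=4, len=5) (overlapping!). Copied 'VVVTV' from pos 2. Output: "XVVVVTVVVTV"

Answer: XVVVVTVVVTV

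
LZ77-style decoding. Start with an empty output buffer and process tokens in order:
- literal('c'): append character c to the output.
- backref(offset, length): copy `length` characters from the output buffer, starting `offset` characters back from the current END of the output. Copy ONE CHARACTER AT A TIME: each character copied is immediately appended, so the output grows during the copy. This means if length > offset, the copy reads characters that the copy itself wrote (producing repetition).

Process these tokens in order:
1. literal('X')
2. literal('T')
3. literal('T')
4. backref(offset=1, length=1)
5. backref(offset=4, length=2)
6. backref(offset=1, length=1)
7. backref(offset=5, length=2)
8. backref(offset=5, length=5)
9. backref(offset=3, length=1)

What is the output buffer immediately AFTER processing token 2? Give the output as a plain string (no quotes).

Answer: XT

Derivation:
Token 1: literal('X'). Output: "X"
Token 2: literal('T'). Output: "XT"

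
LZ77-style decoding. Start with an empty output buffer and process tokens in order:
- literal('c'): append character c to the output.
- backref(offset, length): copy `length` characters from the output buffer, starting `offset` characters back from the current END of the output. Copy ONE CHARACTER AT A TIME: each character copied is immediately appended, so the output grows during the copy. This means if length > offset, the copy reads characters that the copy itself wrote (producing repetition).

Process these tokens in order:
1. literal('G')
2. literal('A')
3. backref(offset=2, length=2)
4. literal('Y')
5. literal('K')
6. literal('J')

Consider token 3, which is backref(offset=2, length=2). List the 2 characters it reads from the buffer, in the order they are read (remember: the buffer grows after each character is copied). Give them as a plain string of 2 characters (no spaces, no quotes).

Token 1: literal('G'). Output: "G"
Token 2: literal('A'). Output: "GA"
Token 3: backref(off=2, len=2). Buffer before: "GA" (len 2)
  byte 1: read out[0]='G', append. Buffer now: "GAG"
  byte 2: read out[1]='A', append. Buffer now: "GAGA"

Answer: GA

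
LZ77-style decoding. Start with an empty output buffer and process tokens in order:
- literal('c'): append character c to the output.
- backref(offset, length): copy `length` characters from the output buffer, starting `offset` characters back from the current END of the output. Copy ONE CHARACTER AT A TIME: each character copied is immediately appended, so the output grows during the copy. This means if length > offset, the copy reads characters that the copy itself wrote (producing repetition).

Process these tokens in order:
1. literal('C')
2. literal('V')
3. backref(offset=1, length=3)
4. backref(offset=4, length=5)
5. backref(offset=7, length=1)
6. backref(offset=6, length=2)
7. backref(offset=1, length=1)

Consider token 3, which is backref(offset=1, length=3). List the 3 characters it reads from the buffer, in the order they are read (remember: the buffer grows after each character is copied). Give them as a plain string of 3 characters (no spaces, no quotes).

Answer: VVV

Derivation:
Token 1: literal('C'). Output: "C"
Token 2: literal('V'). Output: "CV"
Token 3: backref(off=1, len=3). Buffer before: "CV" (len 2)
  byte 1: read out[1]='V', append. Buffer now: "CVV"
  byte 2: read out[2]='V', append. Buffer now: "CVVV"
  byte 3: read out[3]='V', append. Buffer now: "CVVVV"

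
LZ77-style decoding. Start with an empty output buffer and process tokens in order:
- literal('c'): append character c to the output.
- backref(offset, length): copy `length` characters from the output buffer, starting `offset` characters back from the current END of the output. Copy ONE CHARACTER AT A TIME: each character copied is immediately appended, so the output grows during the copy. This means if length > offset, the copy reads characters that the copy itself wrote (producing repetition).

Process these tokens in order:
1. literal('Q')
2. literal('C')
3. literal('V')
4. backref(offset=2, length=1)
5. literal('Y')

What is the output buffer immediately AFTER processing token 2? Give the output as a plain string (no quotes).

Token 1: literal('Q'). Output: "Q"
Token 2: literal('C'). Output: "QC"

Answer: QC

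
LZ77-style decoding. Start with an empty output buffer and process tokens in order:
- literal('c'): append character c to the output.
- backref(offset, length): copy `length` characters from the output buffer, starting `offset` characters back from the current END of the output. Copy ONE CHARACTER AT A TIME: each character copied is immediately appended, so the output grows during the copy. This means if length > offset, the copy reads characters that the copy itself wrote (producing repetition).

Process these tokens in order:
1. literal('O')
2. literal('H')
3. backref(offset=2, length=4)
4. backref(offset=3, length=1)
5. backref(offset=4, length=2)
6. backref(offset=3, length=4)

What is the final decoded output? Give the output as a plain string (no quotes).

Token 1: literal('O'). Output: "O"
Token 2: literal('H'). Output: "OH"
Token 3: backref(off=2, len=4) (overlapping!). Copied 'OHOH' from pos 0. Output: "OHOHOH"
Token 4: backref(off=3, len=1). Copied 'H' from pos 3. Output: "OHOHOHH"
Token 5: backref(off=4, len=2). Copied 'HO' from pos 3. Output: "OHOHOHHHO"
Token 6: backref(off=3, len=4) (overlapping!). Copied 'HHOH' from pos 6. Output: "OHOHOHHHOHHOH"

Answer: OHOHOHHHOHHOH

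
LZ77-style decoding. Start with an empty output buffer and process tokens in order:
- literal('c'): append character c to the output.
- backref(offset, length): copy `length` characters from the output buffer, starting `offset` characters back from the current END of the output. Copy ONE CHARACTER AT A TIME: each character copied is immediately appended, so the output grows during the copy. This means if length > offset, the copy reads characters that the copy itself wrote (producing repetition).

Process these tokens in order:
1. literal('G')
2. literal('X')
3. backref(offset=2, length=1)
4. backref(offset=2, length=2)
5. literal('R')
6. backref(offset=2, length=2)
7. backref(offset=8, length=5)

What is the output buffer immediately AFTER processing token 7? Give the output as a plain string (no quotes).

Answer: GXGXGRGRGXGXG

Derivation:
Token 1: literal('G'). Output: "G"
Token 2: literal('X'). Output: "GX"
Token 3: backref(off=2, len=1). Copied 'G' from pos 0. Output: "GXG"
Token 4: backref(off=2, len=2). Copied 'XG' from pos 1. Output: "GXGXG"
Token 5: literal('R'). Output: "GXGXGR"
Token 6: backref(off=2, len=2). Copied 'GR' from pos 4. Output: "GXGXGRGR"
Token 7: backref(off=8, len=5). Copied 'GXGXG' from pos 0. Output: "GXGXGRGRGXGXG"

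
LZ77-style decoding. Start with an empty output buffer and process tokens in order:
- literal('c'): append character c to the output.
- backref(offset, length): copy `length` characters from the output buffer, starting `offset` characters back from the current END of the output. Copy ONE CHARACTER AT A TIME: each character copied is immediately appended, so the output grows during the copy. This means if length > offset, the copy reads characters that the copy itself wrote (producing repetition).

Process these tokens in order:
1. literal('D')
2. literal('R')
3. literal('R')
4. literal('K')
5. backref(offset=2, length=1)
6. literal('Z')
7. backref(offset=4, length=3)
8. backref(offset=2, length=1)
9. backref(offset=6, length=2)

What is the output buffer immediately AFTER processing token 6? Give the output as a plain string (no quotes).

Answer: DRRKRZ

Derivation:
Token 1: literal('D'). Output: "D"
Token 2: literal('R'). Output: "DR"
Token 3: literal('R'). Output: "DRR"
Token 4: literal('K'). Output: "DRRK"
Token 5: backref(off=2, len=1). Copied 'R' from pos 2. Output: "DRRKR"
Token 6: literal('Z'). Output: "DRRKRZ"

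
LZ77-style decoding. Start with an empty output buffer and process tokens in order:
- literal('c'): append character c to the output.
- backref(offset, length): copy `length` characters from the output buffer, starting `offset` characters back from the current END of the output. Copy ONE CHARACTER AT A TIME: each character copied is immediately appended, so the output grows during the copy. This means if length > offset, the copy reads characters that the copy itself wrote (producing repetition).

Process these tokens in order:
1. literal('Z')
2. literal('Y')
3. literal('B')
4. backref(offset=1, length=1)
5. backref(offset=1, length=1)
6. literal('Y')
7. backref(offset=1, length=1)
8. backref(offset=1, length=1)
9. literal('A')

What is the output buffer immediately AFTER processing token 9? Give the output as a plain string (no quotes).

Token 1: literal('Z'). Output: "Z"
Token 2: literal('Y'). Output: "ZY"
Token 3: literal('B'). Output: "ZYB"
Token 4: backref(off=1, len=1). Copied 'B' from pos 2. Output: "ZYBB"
Token 5: backref(off=1, len=1). Copied 'B' from pos 3. Output: "ZYBBB"
Token 6: literal('Y'). Output: "ZYBBBY"
Token 7: backref(off=1, len=1). Copied 'Y' from pos 5. Output: "ZYBBBYY"
Token 8: backref(off=1, len=1). Copied 'Y' from pos 6. Output: "ZYBBBYYY"
Token 9: literal('A'). Output: "ZYBBBYYYA"

Answer: ZYBBBYYYA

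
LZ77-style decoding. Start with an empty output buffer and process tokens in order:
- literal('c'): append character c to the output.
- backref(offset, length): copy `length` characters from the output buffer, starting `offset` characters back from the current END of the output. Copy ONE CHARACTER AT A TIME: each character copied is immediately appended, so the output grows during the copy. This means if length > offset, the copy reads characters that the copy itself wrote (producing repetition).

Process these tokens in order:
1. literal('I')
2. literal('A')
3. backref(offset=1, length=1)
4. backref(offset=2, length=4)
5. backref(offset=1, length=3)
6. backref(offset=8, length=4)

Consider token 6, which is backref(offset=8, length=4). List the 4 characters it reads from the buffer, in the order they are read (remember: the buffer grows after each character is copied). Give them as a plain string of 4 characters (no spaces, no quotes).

Answer: AAAA

Derivation:
Token 1: literal('I'). Output: "I"
Token 2: literal('A'). Output: "IA"
Token 3: backref(off=1, len=1). Copied 'A' from pos 1. Output: "IAA"
Token 4: backref(off=2, len=4) (overlapping!). Copied 'AAAA' from pos 1. Output: "IAAAAAA"
Token 5: backref(off=1, len=3) (overlapping!). Copied 'AAA' from pos 6. Output: "IAAAAAAAAA"
Token 6: backref(off=8, len=4). Buffer before: "IAAAAAAAAA" (len 10)
  byte 1: read out[2]='A', append. Buffer now: "IAAAAAAAAAA"
  byte 2: read out[3]='A', append. Buffer now: "IAAAAAAAAAAA"
  byte 3: read out[4]='A', append. Buffer now: "IAAAAAAAAAAAA"
  byte 4: read out[5]='A', append. Buffer now: "IAAAAAAAAAAAAA"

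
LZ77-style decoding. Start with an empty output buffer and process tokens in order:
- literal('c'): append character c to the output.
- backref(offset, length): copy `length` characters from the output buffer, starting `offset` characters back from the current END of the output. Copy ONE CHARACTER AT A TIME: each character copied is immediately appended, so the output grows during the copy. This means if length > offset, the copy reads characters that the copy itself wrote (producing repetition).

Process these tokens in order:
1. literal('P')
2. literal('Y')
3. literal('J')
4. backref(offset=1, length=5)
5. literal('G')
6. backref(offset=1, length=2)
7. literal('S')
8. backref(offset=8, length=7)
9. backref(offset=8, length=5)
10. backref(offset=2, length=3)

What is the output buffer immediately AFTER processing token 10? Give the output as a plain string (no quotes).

Token 1: literal('P'). Output: "P"
Token 2: literal('Y'). Output: "PY"
Token 3: literal('J'). Output: "PYJ"
Token 4: backref(off=1, len=5) (overlapping!). Copied 'JJJJJ' from pos 2. Output: "PYJJJJJJ"
Token 5: literal('G'). Output: "PYJJJJJJG"
Token 6: backref(off=1, len=2) (overlapping!). Copied 'GG' from pos 8. Output: "PYJJJJJJGGG"
Token 7: literal('S'). Output: "PYJJJJJJGGGS"
Token 8: backref(off=8, len=7). Copied 'JJJJGGG' from pos 4. Output: "PYJJJJJJGGGSJJJJGGG"
Token 9: backref(off=8, len=5). Copied 'SJJJJ' from pos 11. Output: "PYJJJJJJGGGSJJJJGGGSJJJJ"
Token 10: backref(off=2, len=3) (overlapping!). Copied 'JJJ' from pos 22. Output: "PYJJJJJJGGGSJJJJGGGSJJJJJJJ"

Answer: PYJJJJJJGGGSJJJJGGGSJJJJJJJ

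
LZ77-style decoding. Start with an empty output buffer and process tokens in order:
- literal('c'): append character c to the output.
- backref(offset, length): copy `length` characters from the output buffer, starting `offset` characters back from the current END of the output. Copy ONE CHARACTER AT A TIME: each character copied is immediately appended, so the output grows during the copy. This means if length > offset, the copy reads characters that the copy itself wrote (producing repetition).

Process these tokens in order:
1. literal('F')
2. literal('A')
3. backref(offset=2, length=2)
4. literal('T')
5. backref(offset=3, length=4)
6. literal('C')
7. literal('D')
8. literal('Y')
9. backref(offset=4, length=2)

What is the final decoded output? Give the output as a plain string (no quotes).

Answer: FAFATFATFCDYFC

Derivation:
Token 1: literal('F'). Output: "F"
Token 2: literal('A'). Output: "FA"
Token 3: backref(off=2, len=2). Copied 'FA' from pos 0. Output: "FAFA"
Token 4: literal('T'). Output: "FAFAT"
Token 5: backref(off=3, len=4) (overlapping!). Copied 'FATF' from pos 2. Output: "FAFATFATF"
Token 6: literal('C'). Output: "FAFATFATFC"
Token 7: literal('D'). Output: "FAFATFATFCD"
Token 8: literal('Y'). Output: "FAFATFATFCDY"
Token 9: backref(off=4, len=2). Copied 'FC' from pos 8. Output: "FAFATFATFCDYFC"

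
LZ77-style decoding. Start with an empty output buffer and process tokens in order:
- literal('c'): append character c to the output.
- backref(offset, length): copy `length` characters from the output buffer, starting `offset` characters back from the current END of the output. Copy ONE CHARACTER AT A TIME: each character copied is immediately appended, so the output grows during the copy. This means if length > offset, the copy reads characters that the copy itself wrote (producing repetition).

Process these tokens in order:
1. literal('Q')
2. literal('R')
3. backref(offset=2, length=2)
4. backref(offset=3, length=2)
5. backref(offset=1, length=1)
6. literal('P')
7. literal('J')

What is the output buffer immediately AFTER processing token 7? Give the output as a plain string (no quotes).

Token 1: literal('Q'). Output: "Q"
Token 2: literal('R'). Output: "QR"
Token 3: backref(off=2, len=2). Copied 'QR' from pos 0. Output: "QRQR"
Token 4: backref(off=3, len=2). Copied 'RQ' from pos 1. Output: "QRQRRQ"
Token 5: backref(off=1, len=1). Copied 'Q' from pos 5. Output: "QRQRRQQ"
Token 6: literal('P'). Output: "QRQRRQQP"
Token 7: literal('J'). Output: "QRQRRQQPJ"

Answer: QRQRRQQPJ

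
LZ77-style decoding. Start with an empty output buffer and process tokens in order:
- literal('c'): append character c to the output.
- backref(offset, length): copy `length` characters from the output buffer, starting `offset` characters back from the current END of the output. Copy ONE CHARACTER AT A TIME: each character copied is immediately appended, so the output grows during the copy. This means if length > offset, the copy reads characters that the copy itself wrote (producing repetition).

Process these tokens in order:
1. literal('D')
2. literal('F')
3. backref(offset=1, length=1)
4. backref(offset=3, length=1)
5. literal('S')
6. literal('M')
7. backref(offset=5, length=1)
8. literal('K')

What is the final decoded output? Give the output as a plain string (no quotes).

Token 1: literal('D'). Output: "D"
Token 2: literal('F'). Output: "DF"
Token 3: backref(off=1, len=1). Copied 'F' from pos 1. Output: "DFF"
Token 4: backref(off=3, len=1). Copied 'D' from pos 0. Output: "DFFD"
Token 5: literal('S'). Output: "DFFDS"
Token 6: literal('M'). Output: "DFFDSM"
Token 7: backref(off=5, len=1). Copied 'F' from pos 1. Output: "DFFDSMF"
Token 8: literal('K'). Output: "DFFDSMFK"

Answer: DFFDSMFK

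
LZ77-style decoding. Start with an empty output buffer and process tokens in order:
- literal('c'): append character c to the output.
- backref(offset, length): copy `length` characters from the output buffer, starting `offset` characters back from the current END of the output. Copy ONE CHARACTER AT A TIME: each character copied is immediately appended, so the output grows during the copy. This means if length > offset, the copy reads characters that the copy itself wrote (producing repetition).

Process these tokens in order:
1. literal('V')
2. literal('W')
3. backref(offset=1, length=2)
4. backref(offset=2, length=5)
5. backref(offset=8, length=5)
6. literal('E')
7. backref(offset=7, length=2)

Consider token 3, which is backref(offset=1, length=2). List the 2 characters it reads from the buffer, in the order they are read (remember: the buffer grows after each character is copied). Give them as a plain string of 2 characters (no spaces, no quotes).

Answer: WW

Derivation:
Token 1: literal('V'). Output: "V"
Token 2: literal('W'). Output: "VW"
Token 3: backref(off=1, len=2). Buffer before: "VW" (len 2)
  byte 1: read out[1]='W', append. Buffer now: "VWW"
  byte 2: read out[2]='W', append. Buffer now: "VWWW"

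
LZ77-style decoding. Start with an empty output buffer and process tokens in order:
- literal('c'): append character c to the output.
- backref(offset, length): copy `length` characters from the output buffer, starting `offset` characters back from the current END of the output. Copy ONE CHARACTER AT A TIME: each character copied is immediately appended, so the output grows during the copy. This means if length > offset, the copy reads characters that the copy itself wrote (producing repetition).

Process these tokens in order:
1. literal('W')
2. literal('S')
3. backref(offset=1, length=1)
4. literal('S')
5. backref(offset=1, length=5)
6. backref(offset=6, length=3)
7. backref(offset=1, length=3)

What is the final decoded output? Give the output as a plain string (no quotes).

Answer: WSSSSSSSSSSSSSS

Derivation:
Token 1: literal('W'). Output: "W"
Token 2: literal('S'). Output: "WS"
Token 3: backref(off=1, len=1). Copied 'S' from pos 1. Output: "WSS"
Token 4: literal('S'). Output: "WSSS"
Token 5: backref(off=1, len=5) (overlapping!). Copied 'SSSSS' from pos 3. Output: "WSSSSSSSS"
Token 6: backref(off=6, len=3). Copied 'SSS' from pos 3. Output: "WSSSSSSSSSSS"
Token 7: backref(off=1, len=3) (overlapping!). Copied 'SSS' from pos 11. Output: "WSSSSSSSSSSSSSS"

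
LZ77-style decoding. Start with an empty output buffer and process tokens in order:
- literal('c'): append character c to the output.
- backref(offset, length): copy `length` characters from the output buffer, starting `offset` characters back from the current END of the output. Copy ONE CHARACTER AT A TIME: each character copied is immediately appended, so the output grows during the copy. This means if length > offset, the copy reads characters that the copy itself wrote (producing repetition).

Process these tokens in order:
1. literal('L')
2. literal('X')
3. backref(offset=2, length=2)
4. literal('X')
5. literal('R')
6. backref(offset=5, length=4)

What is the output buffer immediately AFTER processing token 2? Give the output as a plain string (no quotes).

Token 1: literal('L'). Output: "L"
Token 2: literal('X'). Output: "LX"

Answer: LX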